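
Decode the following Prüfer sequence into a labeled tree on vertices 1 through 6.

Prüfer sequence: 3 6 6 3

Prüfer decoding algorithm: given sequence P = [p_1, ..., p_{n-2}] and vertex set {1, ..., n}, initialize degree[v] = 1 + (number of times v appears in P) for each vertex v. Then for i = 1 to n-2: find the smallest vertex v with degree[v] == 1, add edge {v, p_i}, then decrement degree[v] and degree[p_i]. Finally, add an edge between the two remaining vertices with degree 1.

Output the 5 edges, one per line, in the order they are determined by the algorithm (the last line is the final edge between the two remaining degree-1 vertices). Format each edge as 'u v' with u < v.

Initial degrees: {1:1, 2:1, 3:3, 4:1, 5:1, 6:3}
Step 1: smallest deg-1 vertex = 1, p_1 = 3. Add edge {1,3}. Now deg[1]=0, deg[3]=2.
Step 2: smallest deg-1 vertex = 2, p_2 = 6. Add edge {2,6}. Now deg[2]=0, deg[6]=2.
Step 3: smallest deg-1 vertex = 4, p_3 = 6. Add edge {4,6}. Now deg[4]=0, deg[6]=1.
Step 4: smallest deg-1 vertex = 5, p_4 = 3. Add edge {3,5}. Now deg[5]=0, deg[3]=1.
Final: two remaining deg-1 vertices are 3, 6. Add edge {3,6}.

Answer: 1 3
2 6
4 6
3 5
3 6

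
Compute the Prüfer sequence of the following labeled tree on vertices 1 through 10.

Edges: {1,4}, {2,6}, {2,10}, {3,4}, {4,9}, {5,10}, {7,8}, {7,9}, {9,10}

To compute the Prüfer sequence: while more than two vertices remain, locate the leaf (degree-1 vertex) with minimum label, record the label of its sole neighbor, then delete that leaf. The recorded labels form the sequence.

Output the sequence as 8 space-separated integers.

Step 1: leaves = {1,3,5,6,8}. Remove smallest leaf 1, emit neighbor 4.
Step 2: leaves = {3,5,6,8}. Remove smallest leaf 3, emit neighbor 4.
Step 3: leaves = {4,5,6,8}. Remove smallest leaf 4, emit neighbor 9.
Step 4: leaves = {5,6,8}. Remove smallest leaf 5, emit neighbor 10.
Step 5: leaves = {6,8}. Remove smallest leaf 6, emit neighbor 2.
Step 6: leaves = {2,8}. Remove smallest leaf 2, emit neighbor 10.
Step 7: leaves = {8,10}. Remove smallest leaf 8, emit neighbor 7.
Step 8: leaves = {7,10}. Remove smallest leaf 7, emit neighbor 9.
Done: 2 vertices remain (9, 10). Sequence = [4 4 9 10 2 10 7 9]

Answer: 4 4 9 10 2 10 7 9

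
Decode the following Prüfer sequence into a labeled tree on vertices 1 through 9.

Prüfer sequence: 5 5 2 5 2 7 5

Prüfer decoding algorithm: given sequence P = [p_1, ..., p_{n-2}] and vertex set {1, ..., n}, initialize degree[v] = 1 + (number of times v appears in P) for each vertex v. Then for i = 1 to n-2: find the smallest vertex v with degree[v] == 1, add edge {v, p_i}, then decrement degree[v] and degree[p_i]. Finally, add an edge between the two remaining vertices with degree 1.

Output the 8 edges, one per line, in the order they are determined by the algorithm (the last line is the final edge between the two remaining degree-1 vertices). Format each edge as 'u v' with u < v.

Answer: 1 5
3 5
2 4
5 6
2 8
2 7
5 7
5 9

Derivation:
Initial degrees: {1:1, 2:3, 3:1, 4:1, 5:5, 6:1, 7:2, 8:1, 9:1}
Step 1: smallest deg-1 vertex = 1, p_1 = 5. Add edge {1,5}. Now deg[1]=0, deg[5]=4.
Step 2: smallest deg-1 vertex = 3, p_2 = 5. Add edge {3,5}. Now deg[3]=0, deg[5]=3.
Step 3: smallest deg-1 vertex = 4, p_3 = 2. Add edge {2,4}. Now deg[4]=0, deg[2]=2.
Step 4: smallest deg-1 vertex = 6, p_4 = 5. Add edge {5,6}. Now deg[6]=0, deg[5]=2.
Step 5: smallest deg-1 vertex = 8, p_5 = 2. Add edge {2,8}. Now deg[8]=0, deg[2]=1.
Step 6: smallest deg-1 vertex = 2, p_6 = 7. Add edge {2,7}. Now deg[2]=0, deg[7]=1.
Step 7: smallest deg-1 vertex = 7, p_7 = 5. Add edge {5,7}. Now deg[7]=0, deg[5]=1.
Final: two remaining deg-1 vertices are 5, 9. Add edge {5,9}.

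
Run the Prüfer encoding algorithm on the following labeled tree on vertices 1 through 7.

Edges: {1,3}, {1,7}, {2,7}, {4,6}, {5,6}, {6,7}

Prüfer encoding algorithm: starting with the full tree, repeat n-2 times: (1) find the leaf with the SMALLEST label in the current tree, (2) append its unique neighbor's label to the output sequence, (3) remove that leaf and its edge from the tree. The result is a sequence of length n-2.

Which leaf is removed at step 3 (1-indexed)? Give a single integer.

Answer: 1

Derivation:
Step 1: current leaves = {2,3,4,5}. Remove leaf 2 (neighbor: 7).
Step 2: current leaves = {3,4,5}. Remove leaf 3 (neighbor: 1).
Step 3: current leaves = {1,4,5}. Remove leaf 1 (neighbor: 7).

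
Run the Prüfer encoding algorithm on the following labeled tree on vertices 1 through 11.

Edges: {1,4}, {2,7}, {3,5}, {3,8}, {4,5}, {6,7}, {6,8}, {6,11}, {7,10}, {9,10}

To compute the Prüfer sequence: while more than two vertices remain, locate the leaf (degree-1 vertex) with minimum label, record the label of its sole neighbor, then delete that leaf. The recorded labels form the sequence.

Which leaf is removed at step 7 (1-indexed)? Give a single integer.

Step 1: current leaves = {1,2,9,11}. Remove leaf 1 (neighbor: 4).
Step 2: current leaves = {2,4,9,11}. Remove leaf 2 (neighbor: 7).
Step 3: current leaves = {4,9,11}. Remove leaf 4 (neighbor: 5).
Step 4: current leaves = {5,9,11}. Remove leaf 5 (neighbor: 3).
Step 5: current leaves = {3,9,11}. Remove leaf 3 (neighbor: 8).
Step 6: current leaves = {8,9,11}. Remove leaf 8 (neighbor: 6).
Step 7: current leaves = {9,11}. Remove leaf 9 (neighbor: 10).

Answer: 9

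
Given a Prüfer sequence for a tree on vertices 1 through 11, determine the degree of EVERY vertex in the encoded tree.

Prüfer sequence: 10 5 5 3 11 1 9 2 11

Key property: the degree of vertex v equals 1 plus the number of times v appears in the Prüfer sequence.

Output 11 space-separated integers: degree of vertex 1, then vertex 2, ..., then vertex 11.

Answer: 2 2 2 1 3 1 1 1 2 2 3

Derivation:
p_1 = 10: count[10] becomes 1
p_2 = 5: count[5] becomes 1
p_3 = 5: count[5] becomes 2
p_4 = 3: count[3] becomes 1
p_5 = 11: count[11] becomes 1
p_6 = 1: count[1] becomes 1
p_7 = 9: count[9] becomes 1
p_8 = 2: count[2] becomes 1
p_9 = 11: count[11] becomes 2
Degrees (1 + count): deg[1]=1+1=2, deg[2]=1+1=2, deg[3]=1+1=2, deg[4]=1+0=1, deg[5]=1+2=3, deg[6]=1+0=1, deg[7]=1+0=1, deg[8]=1+0=1, deg[9]=1+1=2, deg[10]=1+1=2, deg[11]=1+2=3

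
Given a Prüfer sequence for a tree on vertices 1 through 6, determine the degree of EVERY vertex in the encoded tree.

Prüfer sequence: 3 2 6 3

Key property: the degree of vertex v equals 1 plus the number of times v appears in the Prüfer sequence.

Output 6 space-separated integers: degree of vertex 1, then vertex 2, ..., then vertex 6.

Answer: 1 2 3 1 1 2

Derivation:
p_1 = 3: count[3] becomes 1
p_2 = 2: count[2] becomes 1
p_3 = 6: count[6] becomes 1
p_4 = 3: count[3] becomes 2
Degrees (1 + count): deg[1]=1+0=1, deg[2]=1+1=2, deg[3]=1+2=3, deg[4]=1+0=1, deg[5]=1+0=1, deg[6]=1+1=2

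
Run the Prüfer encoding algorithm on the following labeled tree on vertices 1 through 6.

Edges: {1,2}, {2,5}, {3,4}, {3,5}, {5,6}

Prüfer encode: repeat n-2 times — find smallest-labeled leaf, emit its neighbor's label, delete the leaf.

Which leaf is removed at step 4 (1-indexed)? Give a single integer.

Step 1: current leaves = {1,4,6}. Remove leaf 1 (neighbor: 2).
Step 2: current leaves = {2,4,6}. Remove leaf 2 (neighbor: 5).
Step 3: current leaves = {4,6}. Remove leaf 4 (neighbor: 3).
Step 4: current leaves = {3,6}. Remove leaf 3 (neighbor: 5).

Answer: 3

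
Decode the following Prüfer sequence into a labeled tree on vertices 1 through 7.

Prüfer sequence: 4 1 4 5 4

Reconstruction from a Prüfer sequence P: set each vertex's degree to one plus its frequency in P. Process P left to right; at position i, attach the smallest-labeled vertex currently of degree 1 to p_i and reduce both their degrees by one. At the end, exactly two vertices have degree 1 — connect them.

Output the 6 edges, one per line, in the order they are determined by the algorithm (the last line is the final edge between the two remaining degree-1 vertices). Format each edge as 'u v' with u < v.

Initial degrees: {1:2, 2:1, 3:1, 4:4, 5:2, 6:1, 7:1}
Step 1: smallest deg-1 vertex = 2, p_1 = 4. Add edge {2,4}. Now deg[2]=0, deg[4]=3.
Step 2: smallest deg-1 vertex = 3, p_2 = 1. Add edge {1,3}. Now deg[3]=0, deg[1]=1.
Step 3: smallest deg-1 vertex = 1, p_3 = 4. Add edge {1,4}. Now deg[1]=0, deg[4]=2.
Step 4: smallest deg-1 vertex = 6, p_4 = 5. Add edge {5,6}. Now deg[6]=0, deg[5]=1.
Step 5: smallest deg-1 vertex = 5, p_5 = 4. Add edge {4,5}. Now deg[5]=0, deg[4]=1.
Final: two remaining deg-1 vertices are 4, 7. Add edge {4,7}.

Answer: 2 4
1 3
1 4
5 6
4 5
4 7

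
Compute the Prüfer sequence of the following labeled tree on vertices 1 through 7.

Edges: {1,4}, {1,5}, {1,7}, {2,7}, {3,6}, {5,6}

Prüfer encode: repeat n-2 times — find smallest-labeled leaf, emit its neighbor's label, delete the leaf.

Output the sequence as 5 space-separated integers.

Answer: 7 6 1 5 1

Derivation:
Step 1: leaves = {2,3,4}. Remove smallest leaf 2, emit neighbor 7.
Step 2: leaves = {3,4,7}. Remove smallest leaf 3, emit neighbor 6.
Step 3: leaves = {4,6,7}. Remove smallest leaf 4, emit neighbor 1.
Step 4: leaves = {6,7}. Remove smallest leaf 6, emit neighbor 5.
Step 5: leaves = {5,7}. Remove smallest leaf 5, emit neighbor 1.
Done: 2 vertices remain (1, 7). Sequence = [7 6 1 5 1]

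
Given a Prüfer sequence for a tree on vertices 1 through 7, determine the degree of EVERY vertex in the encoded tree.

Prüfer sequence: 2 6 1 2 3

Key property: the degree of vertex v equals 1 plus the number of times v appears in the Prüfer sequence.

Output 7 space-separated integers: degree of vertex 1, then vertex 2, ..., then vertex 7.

p_1 = 2: count[2] becomes 1
p_2 = 6: count[6] becomes 1
p_3 = 1: count[1] becomes 1
p_4 = 2: count[2] becomes 2
p_5 = 3: count[3] becomes 1
Degrees (1 + count): deg[1]=1+1=2, deg[2]=1+2=3, deg[3]=1+1=2, deg[4]=1+0=1, deg[5]=1+0=1, deg[6]=1+1=2, deg[7]=1+0=1

Answer: 2 3 2 1 1 2 1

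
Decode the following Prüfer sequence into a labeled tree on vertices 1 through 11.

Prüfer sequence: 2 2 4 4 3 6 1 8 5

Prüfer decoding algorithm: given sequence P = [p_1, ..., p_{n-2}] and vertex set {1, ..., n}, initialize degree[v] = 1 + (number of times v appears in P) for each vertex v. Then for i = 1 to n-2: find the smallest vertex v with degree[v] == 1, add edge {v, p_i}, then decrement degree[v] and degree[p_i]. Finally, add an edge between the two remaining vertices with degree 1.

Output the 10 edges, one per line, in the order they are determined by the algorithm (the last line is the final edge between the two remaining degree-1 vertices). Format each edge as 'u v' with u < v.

Answer: 2 7
2 9
2 4
4 10
3 4
3 6
1 6
1 8
5 8
5 11

Derivation:
Initial degrees: {1:2, 2:3, 3:2, 4:3, 5:2, 6:2, 7:1, 8:2, 9:1, 10:1, 11:1}
Step 1: smallest deg-1 vertex = 7, p_1 = 2. Add edge {2,7}. Now deg[7]=0, deg[2]=2.
Step 2: smallest deg-1 vertex = 9, p_2 = 2. Add edge {2,9}. Now deg[9]=0, deg[2]=1.
Step 3: smallest deg-1 vertex = 2, p_3 = 4. Add edge {2,4}. Now deg[2]=0, deg[4]=2.
Step 4: smallest deg-1 vertex = 10, p_4 = 4. Add edge {4,10}. Now deg[10]=0, deg[4]=1.
Step 5: smallest deg-1 vertex = 4, p_5 = 3. Add edge {3,4}. Now deg[4]=0, deg[3]=1.
Step 6: smallest deg-1 vertex = 3, p_6 = 6. Add edge {3,6}. Now deg[3]=0, deg[6]=1.
Step 7: smallest deg-1 vertex = 6, p_7 = 1. Add edge {1,6}. Now deg[6]=0, deg[1]=1.
Step 8: smallest deg-1 vertex = 1, p_8 = 8. Add edge {1,8}. Now deg[1]=0, deg[8]=1.
Step 9: smallest deg-1 vertex = 8, p_9 = 5. Add edge {5,8}. Now deg[8]=0, deg[5]=1.
Final: two remaining deg-1 vertices are 5, 11. Add edge {5,11}.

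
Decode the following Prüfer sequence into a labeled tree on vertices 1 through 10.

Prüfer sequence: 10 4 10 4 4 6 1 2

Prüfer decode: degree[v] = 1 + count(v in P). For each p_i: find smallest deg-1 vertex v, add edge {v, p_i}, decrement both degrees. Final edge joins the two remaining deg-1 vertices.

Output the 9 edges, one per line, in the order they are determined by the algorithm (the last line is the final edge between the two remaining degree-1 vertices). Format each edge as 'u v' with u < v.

Answer: 3 10
4 5
7 10
4 8
4 9
4 6
1 6
1 2
2 10

Derivation:
Initial degrees: {1:2, 2:2, 3:1, 4:4, 5:1, 6:2, 7:1, 8:1, 9:1, 10:3}
Step 1: smallest deg-1 vertex = 3, p_1 = 10. Add edge {3,10}. Now deg[3]=0, deg[10]=2.
Step 2: smallest deg-1 vertex = 5, p_2 = 4. Add edge {4,5}. Now deg[5]=0, deg[4]=3.
Step 3: smallest deg-1 vertex = 7, p_3 = 10. Add edge {7,10}. Now deg[7]=0, deg[10]=1.
Step 4: smallest deg-1 vertex = 8, p_4 = 4. Add edge {4,8}. Now deg[8]=0, deg[4]=2.
Step 5: smallest deg-1 vertex = 9, p_5 = 4. Add edge {4,9}. Now deg[9]=0, deg[4]=1.
Step 6: smallest deg-1 vertex = 4, p_6 = 6. Add edge {4,6}. Now deg[4]=0, deg[6]=1.
Step 7: smallest deg-1 vertex = 6, p_7 = 1. Add edge {1,6}. Now deg[6]=0, deg[1]=1.
Step 8: smallest deg-1 vertex = 1, p_8 = 2. Add edge {1,2}. Now deg[1]=0, deg[2]=1.
Final: two remaining deg-1 vertices are 2, 10. Add edge {2,10}.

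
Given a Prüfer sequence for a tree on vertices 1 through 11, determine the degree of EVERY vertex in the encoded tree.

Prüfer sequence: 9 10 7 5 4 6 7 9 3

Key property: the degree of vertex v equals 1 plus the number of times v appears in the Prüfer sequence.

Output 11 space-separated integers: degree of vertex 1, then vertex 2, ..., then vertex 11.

p_1 = 9: count[9] becomes 1
p_2 = 10: count[10] becomes 1
p_3 = 7: count[7] becomes 1
p_4 = 5: count[5] becomes 1
p_5 = 4: count[4] becomes 1
p_6 = 6: count[6] becomes 1
p_7 = 7: count[7] becomes 2
p_8 = 9: count[9] becomes 2
p_9 = 3: count[3] becomes 1
Degrees (1 + count): deg[1]=1+0=1, deg[2]=1+0=1, deg[3]=1+1=2, deg[4]=1+1=2, deg[5]=1+1=2, deg[6]=1+1=2, deg[7]=1+2=3, deg[8]=1+0=1, deg[9]=1+2=3, deg[10]=1+1=2, deg[11]=1+0=1

Answer: 1 1 2 2 2 2 3 1 3 2 1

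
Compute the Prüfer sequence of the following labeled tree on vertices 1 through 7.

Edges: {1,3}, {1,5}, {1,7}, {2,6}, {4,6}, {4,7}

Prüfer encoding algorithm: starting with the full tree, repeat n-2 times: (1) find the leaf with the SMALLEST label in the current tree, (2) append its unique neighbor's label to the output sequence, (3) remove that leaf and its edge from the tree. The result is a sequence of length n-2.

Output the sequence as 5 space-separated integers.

Step 1: leaves = {2,3,5}. Remove smallest leaf 2, emit neighbor 6.
Step 2: leaves = {3,5,6}. Remove smallest leaf 3, emit neighbor 1.
Step 3: leaves = {5,6}. Remove smallest leaf 5, emit neighbor 1.
Step 4: leaves = {1,6}. Remove smallest leaf 1, emit neighbor 7.
Step 5: leaves = {6,7}. Remove smallest leaf 6, emit neighbor 4.
Done: 2 vertices remain (4, 7). Sequence = [6 1 1 7 4]

Answer: 6 1 1 7 4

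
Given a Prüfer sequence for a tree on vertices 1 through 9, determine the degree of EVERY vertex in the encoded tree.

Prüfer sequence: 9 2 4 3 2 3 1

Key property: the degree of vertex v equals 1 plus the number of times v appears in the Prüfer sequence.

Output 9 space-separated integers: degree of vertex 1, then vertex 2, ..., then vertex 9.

p_1 = 9: count[9] becomes 1
p_2 = 2: count[2] becomes 1
p_3 = 4: count[4] becomes 1
p_4 = 3: count[3] becomes 1
p_5 = 2: count[2] becomes 2
p_6 = 3: count[3] becomes 2
p_7 = 1: count[1] becomes 1
Degrees (1 + count): deg[1]=1+1=2, deg[2]=1+2=3, deg[3]=1+2=3, deg[4]=1+1=2, deg[5]=1+0=1, deg[6]=1+0=1, deg[7]=1+0=1, deg[8]=1+0=1, deg[9]=1+1=2

Answer: 2 3 3 2 1 1 1 1 2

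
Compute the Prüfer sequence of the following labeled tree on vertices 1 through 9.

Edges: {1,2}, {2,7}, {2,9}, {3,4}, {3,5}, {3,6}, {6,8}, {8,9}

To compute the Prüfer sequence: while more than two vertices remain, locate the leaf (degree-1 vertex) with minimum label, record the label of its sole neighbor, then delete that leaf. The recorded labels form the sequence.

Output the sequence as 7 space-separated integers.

Answer: 2 3 3 6 8 2 9

Derivation:
Step 1: leaves = {1,4,5,7}. Remove smallest leaf 1, emit neighbor 2.
Step 2: leaves = {4,5,7}. Remove smallest leaf 4, emit neighbor 3.
Step 3: leaves = {5,7}. Remove smallest leaf 5, emit neighbor 3.
Step 4: leaves = {3,7}. Remove smallest leaf 3, emit neighbor 6.
Step 5: leaves = {6,7}. Remove smallest leaf 6, emit neighbor 8.
Step 6: leaves = {7,8}. Remove smallest leaf 7, emit neighbor 2.
Step 7: leaves = {2,8}. Remove smallest leaf 2, emit neighbor 9.
Done: 2 vertices remain (8, 9). Sequence = [2 3 3 6 8 2 9]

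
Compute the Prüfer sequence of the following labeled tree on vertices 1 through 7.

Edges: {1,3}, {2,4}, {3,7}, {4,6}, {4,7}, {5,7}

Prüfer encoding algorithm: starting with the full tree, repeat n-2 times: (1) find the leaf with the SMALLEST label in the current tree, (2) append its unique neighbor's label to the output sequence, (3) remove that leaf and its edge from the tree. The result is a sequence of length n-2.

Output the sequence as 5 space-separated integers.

Answer: 3 4 7 7 4

Derivation:
Step 1: leaves = {1,2,5,6}. Remove smallest leaf 1, emit neighbor 3.
Step 2: leaves = {2,3,5,6}. Remove smallest leaf 2, emit neighbor 4.
Step 3: leaves = {3,5,6}. Remove smallest leaf 3, emit neighbor 7.
Step 4: leaves = {5,6}. Remove smallest leaf 5, emit neighbor 7.
Step 5: leaves = {6,7}. Remove smallest leaf 6, emit neighbor 4.
Done: 2 vertices remain (4, 7). Sequence = [3 4 7 7 4]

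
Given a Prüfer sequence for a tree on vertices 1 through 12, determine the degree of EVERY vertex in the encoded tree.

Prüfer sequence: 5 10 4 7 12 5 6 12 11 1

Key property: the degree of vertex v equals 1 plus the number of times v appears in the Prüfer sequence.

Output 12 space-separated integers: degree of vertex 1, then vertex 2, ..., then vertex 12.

p_1 = 5: count[5] becomes 1
p_2 = 10: count[10] becomes 1
p_3 = 4: count[4] becomes 1
p_4 = 7: count[7] becomes 1
p_5 = 12: count[12] becomes 1
p_6 = 5: count[5] becomes 2
p_7 = 6: count[6] becomes 1
p_8 = 12: count[12] becomes 2
p_9 = 11: count[11] becomes 1
p_10 = 1: count[1] becomes 1
Degrees (1 + count): deg[1]=1+1=2, deg[2]=1+0=1, deg[3]=1+0=1, deg[4]=1+1=2, deg[5]=1+2=3, deg[6]=1+1=2, deg[7]=1+1=2, deg[8]=1+0=1, deg[9]=1+0=1, deg[10]=1+1=2, deg[11]=1+1=2, deg[12]=1+2=3

Answer: 2 1 1 2 3 2 2 1 1 2 2 3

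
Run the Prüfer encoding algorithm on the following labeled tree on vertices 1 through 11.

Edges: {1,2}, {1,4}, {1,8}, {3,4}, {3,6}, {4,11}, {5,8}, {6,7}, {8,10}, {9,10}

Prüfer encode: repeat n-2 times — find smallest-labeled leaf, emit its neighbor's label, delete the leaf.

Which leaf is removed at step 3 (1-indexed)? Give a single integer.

Step 1: current leaves = {2,5,7,9,11}. Remove leaf 2 (neighbor: 1).
Step 2: current leaves = {5,7,9,11}. Remove leaf 5 (neighbor: 8).
Step 3: current leaves = {7,9,11}. Remove leaf 7 (neighbor: 6).

Answer: 7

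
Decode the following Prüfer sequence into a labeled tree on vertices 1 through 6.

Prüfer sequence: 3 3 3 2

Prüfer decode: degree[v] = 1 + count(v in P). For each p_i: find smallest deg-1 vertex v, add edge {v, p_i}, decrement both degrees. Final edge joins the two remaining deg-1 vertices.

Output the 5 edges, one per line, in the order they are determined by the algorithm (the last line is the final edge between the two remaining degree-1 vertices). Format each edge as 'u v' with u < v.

Initial degrees: {1:1, 2:2, 3:4, 4:1, 5:1, 6:1}
Step 1: smallest deg-1 vertex = 1, p_1 = 3. Add edge {1,3}. Now deg[1]=0, deg[3]=3.
Step 2: smallest deg-1 vertex = 4, p_2 = 3. Add edge {3,4}. Now deg[4]=0, deg[3]=2.
Step 3: smallest deg-1 vertex = 5, p_3 = 3. Add edge {3,5}. Now deg[5]=0, deg[3]=1.
Step 4: smallest deg-1 vertex = 3, p_4 = 2. Add edge {2,3}. Now deg[3]=0, deg[2]=1.
Final: two remaining deg-1 vertices are 2, 6. Add edge {2,6}.

Answer: 1 3
3 4
3 5
2 3
2 6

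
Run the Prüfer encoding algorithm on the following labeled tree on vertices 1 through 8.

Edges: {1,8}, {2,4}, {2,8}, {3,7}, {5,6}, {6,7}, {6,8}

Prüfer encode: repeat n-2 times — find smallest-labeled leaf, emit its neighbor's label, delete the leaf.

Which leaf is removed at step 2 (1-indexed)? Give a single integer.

Answer: 3

Derivation:
Step 1: current leaves = {1,3,4,5}. Remove leaf 1 (neighbor: 8).
Step 2: current leaves = {3,4,5}. Remove leaf 3 (neighbor: 7).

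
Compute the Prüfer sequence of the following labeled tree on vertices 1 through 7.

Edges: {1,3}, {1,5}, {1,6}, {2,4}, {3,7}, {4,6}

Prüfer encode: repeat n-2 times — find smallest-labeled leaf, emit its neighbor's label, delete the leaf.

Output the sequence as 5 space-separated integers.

Step 1: leaves = {2,5,7}. Remove smallest leaf 2, emit neighbor 4.
Step 2: leaves = {4,5,7}. Remove smallest leaf 4, emit neighbor 6.
Step 3: leaves = {5,6,7}. Remove smallest leaf 5, emit neighbor 1.
Step 4: leaves = {6,7}. Remove smallest leaf 6, emit neighbor 1.
Step 5: leaves = {1,7}. Remove smallest leaf 1, emit neighbor 3.
Done: 2 vertices remain (3, 7). Sequence = [4 6 1 1 3]

Answer: 4 6 1 1 3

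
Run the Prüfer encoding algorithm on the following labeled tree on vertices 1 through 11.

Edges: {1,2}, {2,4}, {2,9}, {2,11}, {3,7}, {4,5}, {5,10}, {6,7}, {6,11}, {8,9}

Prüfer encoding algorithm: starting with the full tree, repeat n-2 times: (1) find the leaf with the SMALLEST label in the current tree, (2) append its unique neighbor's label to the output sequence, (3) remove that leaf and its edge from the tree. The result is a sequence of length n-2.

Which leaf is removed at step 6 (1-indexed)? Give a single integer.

Answer: 9

Derivation:
Step 1: current leaves = {1,3,8,10}. Remove leaf 1 (neighbor: 2).
Step 2: current leaves = {3,8,10}. Remove leaf 3 (neighbor: 7).
Step 3: current leaves = {7,8,10}. Remove leaf 7 (neighbor: 6).
Step 4: current leaves = {6,8,10}. Remove leaf 6 (neighbor: 11).
Step 5: current leaves = {8,10,11}. Remove leaf 8 (neighbor: 9).
Step 6: current leaves = {9,10,11}. Remove leaf 9 (neighbor: 2).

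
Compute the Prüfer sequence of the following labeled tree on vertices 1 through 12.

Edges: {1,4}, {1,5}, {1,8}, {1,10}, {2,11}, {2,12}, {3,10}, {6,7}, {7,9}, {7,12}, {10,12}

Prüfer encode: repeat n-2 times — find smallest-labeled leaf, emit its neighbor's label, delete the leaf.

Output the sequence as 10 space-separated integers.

Step 1: leaves = {3,4,5,6,8,9,11}. Remove smallest leaf 3, emit neighbor 10.
Step 2: leaves = {4,5,6,8,9,11}. Remove smallest leaf 4, emit neighbor 1.
Step 3: leaves = {5,6,8,9,11}. Remove smallest leaf 5, emit neighbor 1.
Step 4: leaves = {6,8,9,11}. Remove smallest leaf 6, emit neighbor 7.
Step 5: leaves = {8,9,11}. Remove smallest leaf 8, emit neighbor 1.
Step 6: leaves = {1,9,11}. Remove smallest leaf 1, emit neighbor 10.
Step 7: leaves = {9,10,11}. Remove smallest leaf 9, emit neighbor 7.
Step 8: leaves = {7,10,11}. Remove smallest leaf 7, emit neighbor 12.
Step 9: leaves = {10,11}. Remove smallest leaf 10, emit neighbor 12.
Step 10: leaves = {11,12}. Remove smallest leaf 11, emit neighbor 2.
Done: 2 vertices remain (2, 12). Sequence = [10 1 1 7 1 10 7 12 12 2]

Answer: 10 1 1 7 1 10 7 12 12 2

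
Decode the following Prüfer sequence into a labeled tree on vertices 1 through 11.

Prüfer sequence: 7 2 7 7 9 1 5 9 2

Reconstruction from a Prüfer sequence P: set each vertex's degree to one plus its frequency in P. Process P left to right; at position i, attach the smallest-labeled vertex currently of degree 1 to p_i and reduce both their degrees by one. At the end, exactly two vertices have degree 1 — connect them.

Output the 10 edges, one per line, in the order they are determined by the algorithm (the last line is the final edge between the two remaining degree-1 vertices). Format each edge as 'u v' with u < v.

Initial degrees: {1:2, 2:3, 3:1, 4:1, 5:2, 6:1, 7:4, 8:1, 9:3, 10:1, 11:1}
Step 1: smallest deg-1 vertex = 3, p_1 = 7. Add edge {3,7}. Now deg[3]=0, deg[7]=3.
Step 2: smallest deg-1 vertex = 4, p_2 = 2. Add edge {2,4}. Now deg[4]=0, deg[2]=2.
Step 3: smallest deg-1 vertex = 6, p_3 = 7. Add edge {6,7}. Now deg[6]=0, deg[7]=2.
Step 4: smallest deg-1 vertex = 8, p_4 = 7. Add edge {7,8}. Now deg[8]=0, deg[7]=1.
Step 5: smallest deg-1 vertex = 7, p_5 = 9. Add edge {7,9}. Now deg[7]=0, deg[9]=2.
Step 6: smallest deg-1 vertex = 10, p_6 = 1. Add edge {1,10}. Now deg[10]=0, deg[1]=1.
Step 7: smallest deg-1 vertex = 1, p_7 = 5. Add edge {1,5}. Now deg[1]=0, deg[5]=1.
Step 8: smallest deg-1 vertex = 5, p_8 = 9. Add edge {5,9}. Now deg[5]=0, deg[9]=1.
Step 9: smallest deg-1 vertex = 9, p_9 = 2. Add edge {2,9}. Now deg[9]=0, deg[2]=1.
Final: two remaining deg-1 vertices are 2, 11. Add edge {2,11}.

Answer: 3 7
2 4
6 7
7 8
7 9
1 10
1 5
5 9
2 9
2 11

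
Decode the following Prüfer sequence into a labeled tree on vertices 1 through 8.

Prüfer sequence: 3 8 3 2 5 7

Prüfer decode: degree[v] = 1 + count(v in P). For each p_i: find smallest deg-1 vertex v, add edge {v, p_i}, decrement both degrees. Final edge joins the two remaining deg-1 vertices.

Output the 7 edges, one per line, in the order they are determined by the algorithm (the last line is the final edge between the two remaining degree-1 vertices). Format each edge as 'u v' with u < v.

Answer: 1 3
4 8
3 6
2 3
2 5
5 7
7 8

Derivation:
Initial degrees: {1:1, 2:2, 3:3, 4:1, 5:2, 6:1, 7:2, 8:2}
Step 1: smallest deg-1 vertex = 1, p_1 = 3. Add edge {1,3}. Now deg[1]=0, deg[3]=2.
Step 2: smallest deg-1 vertex = 4, p_2 = 8. Add edge {4,8}. Now deg[4]=0, deg[8]=1.
Step 3: smallest deg-1 vertex = 6, p_3 = 3. Add edge {3,6}. Now deg[6]=0, deg[3]=1.
Step 4: smallest deg-1 vertex = 3, p_4 = 2. Add edge {2,3}. Now deg[3]=0, deg[2]=1.
Step 5: smallest deg-1 vertex = 2, p_5 = 5. Add edge {2,5}. Now deg[2]=0, deg[5]=1.
Step 6: smallest deg-1 vertex = 5, p_6 = 7. Add edge {5,7}. Now deg[5]=0, deg[7]=1.
Final: two remaining deg-1 vertices are 7, 8. Add edge {7,8}.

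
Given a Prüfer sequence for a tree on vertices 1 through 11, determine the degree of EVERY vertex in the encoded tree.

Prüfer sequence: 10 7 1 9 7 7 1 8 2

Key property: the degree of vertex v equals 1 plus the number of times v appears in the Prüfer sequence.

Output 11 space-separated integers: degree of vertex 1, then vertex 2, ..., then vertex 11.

p_1 = 10: count[10] becomes 1
p_2 = 7: count[7] becomes 1
p_3 = 1: count[1] becomes 1
p_4 = 9: count[9] becomes 1
p_5 = 7: count[7] becomes 2
p_6 = 7: count[7] becomes 3
p_7 = 1: count[1] becomes 2
p_8 = 8: count[8] becomes 1
p_9 = 2: count[2] becomes 1
Degrees (1 + count): deg[1]=1+2=3, deg[2]=1+1=2, deg[3]=1+0=1, deg[4]=1+0=1, deg[5]=1+0=1, deg[6]=1+0=1, deg[7]=1+3=4, deg[8]=1+1=2, deg[9]=1+1=2, deg[10]=1+1=2, deg[11]=1+0=1

Answer: 3 2 1 1 1 1 4 2 2 2 1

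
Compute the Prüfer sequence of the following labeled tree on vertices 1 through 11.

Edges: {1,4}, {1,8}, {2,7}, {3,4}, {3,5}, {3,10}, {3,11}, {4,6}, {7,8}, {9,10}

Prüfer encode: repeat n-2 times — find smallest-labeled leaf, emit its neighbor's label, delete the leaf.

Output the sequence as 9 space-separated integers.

Step 1: leaves = {2,5,6,9,11}. Remove smallest leaf 2, emit neighbor 7.
Step 2: leaves = {5,6,7,9,11}. Remove smallest leaf 5, emit neighbor 3.
Step 3: leaves = {6,7,9,11}. Remove smallest leaf 6, emit neighbor 4.
Step 4: leaves = {7,9,11}. Remove smallest leaf 7, emit neighbor 8.
Step 5: leaves = {8,9,11}. Remove smallest leaf 8, emit neighbor 1.
Step 6: leaves = {1,9,11}. Remove smallest leaf 1, emit neighbor 4.
Step 7: leaves = {4,9,11}. Remove smallest leaf 4, emit neighbor 3.
Step 8: leaves = {9,11}. Remove smallest leaf 9, emit neighbor 10.
Step 9: leaves = {10,11}. Remove smallest leaf 10, emit neighbor 3.
Done: 2 vertices remain (3, 11). Sequence = [7 3 4 8 1 4 3 10 3]

Answer: 7 3 4 8 1 4 3 10 3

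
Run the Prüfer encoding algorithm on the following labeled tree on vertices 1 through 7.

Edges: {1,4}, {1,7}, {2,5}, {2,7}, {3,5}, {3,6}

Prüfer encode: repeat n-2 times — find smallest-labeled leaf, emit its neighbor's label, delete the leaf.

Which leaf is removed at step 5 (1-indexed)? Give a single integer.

Answer: 5

Derivation:
Step 1: current leaves = {4,6}. Remove leaf 4 (neighbor: 1).
Step 2: current leaves = {1,6}. Remove leaf 1 (neighbor: 7).
Step 3: current leaves = {6,7}. Remove leaf 6 (neighbor: 3).
Step 4: current leaves = {3,7}. Remove leaf 3 (neighbor: 5).
Step 5: current leaves = {5,7}. Remove leaf 5 (neighbor: 2).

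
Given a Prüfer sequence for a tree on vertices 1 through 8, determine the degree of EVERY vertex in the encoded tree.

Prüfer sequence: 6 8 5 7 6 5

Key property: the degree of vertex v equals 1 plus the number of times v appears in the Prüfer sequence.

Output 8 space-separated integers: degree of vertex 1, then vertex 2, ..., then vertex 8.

p_1 = 6: count[6] becomes 1
p_2 = 8: count[8] becomes 1
p_3 = 5: count[5] becomes 1
p_4 = 7: count[7] becomes 1
p_5 = 6: count[6] becomes 2
p_6 = 5: count[5] becomes 2
Degrees (1 + count): deg[1]=1+0=1, deg[2]=1+0=1, deg[3]=1+0=1, deg[4]=1+0=1, deg[5]=1+2=3, deg[6]=1+2=3, deg[7]=1+1=2, deg[8]=1+1=2

Answer: 1 1 1 1 3 3 2 2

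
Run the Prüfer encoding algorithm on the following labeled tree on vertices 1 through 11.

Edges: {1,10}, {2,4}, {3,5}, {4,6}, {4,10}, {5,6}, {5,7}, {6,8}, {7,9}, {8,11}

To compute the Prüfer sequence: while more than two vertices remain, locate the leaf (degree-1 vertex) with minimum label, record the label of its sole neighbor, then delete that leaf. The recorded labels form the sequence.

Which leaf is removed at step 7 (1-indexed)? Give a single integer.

Answer: 10

Derivation:
Step 1: current leaves = {1,2,3,9,11}. Remove leaf 1 (neighbor: 10).
Step 2: current leaves = {2,3,9,10,11}. Remove leaf 2 (neighbor: 4).
Step 3: current leaves = {3,9,10,11}. Remove leaf 3 (neighbor: 5).
Step 4: current leaves = {9,10,11}. Remove leaf 9 (neighbor: 7).
Step 5: current leaves = {7,10,11}. Remove leaf 7 (neighbor: 5).
Step 6: current leaves = {5,10,11}. Remove leaf 5 (neighbor: 6).
Step 7: current leaves = {10,11}. Remove leaf 10 (neighbor: 4).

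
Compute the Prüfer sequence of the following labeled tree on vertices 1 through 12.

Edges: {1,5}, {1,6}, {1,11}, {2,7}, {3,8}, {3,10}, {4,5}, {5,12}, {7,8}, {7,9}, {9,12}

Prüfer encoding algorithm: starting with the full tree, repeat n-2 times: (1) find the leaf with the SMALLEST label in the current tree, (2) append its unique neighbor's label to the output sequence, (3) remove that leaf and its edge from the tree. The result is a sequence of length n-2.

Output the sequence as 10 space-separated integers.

Step 1: leaves = {2,4,6,10,11}. Remove smallest leaf 2, emit neighbor 7.
Step 2: leaves = {4,6,10,11}. Remove smallest leaf 4, emit neighbor 5.
Step 3: leaves = {6,10,11}. Remove smallest leaf 6, emit neighbor 1.
Step 4: leaves = {10,11}. Remove smallest leaf 10, emit neighbor 3.
Step 5: leaves = {3,11}. Remove smallest leaf 3, emit neighbor 8.
Step 6: leaves = {8,11}. Remove smallest leaf 8, emit neighbor 7.
Step 7: leaves = {7,11}. Remove smallest leaf 7, emit neighbor 9.
Step 8: leaves = {9,11}. Remove smallest leaf 9, emit neighbor 12.
Step 9: leaves = {11,12}. Remove smallest leaf 11, emit neighbor 1.
Step 10: leaves = {1,12}. Remove smallest leaf 1, emit neighbor 5.
Done: 2 vertices remain (5, 12). Sequence = [7 5 1 3 8 7 9 12 1 5]

Answer: 7 5 1 3 8 7 9 12 1 5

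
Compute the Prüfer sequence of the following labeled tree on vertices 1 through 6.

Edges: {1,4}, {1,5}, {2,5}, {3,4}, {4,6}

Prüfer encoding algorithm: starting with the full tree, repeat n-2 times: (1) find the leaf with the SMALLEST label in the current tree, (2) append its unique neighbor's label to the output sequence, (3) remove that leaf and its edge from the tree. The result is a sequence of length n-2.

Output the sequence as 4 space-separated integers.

Answer: 5 4 1 4

Derivation:
Step 1: leaves = {2,3,6}. Remove smallest leaf 2, emit neighbor 5.
Step 2: leaves = {3,5,6}. Remove smallest leaf 3, emit neighbor 4.
Step 3: leaves = {5,6}. Remove smallest leaf 5, emit neighbor 1.
Step 4: leaves = {1,6}. Remove smallest leaf 1, emit neighbor 4.
Done: 2 vertices remain (4, 6). Sequence = [5 4 1 4]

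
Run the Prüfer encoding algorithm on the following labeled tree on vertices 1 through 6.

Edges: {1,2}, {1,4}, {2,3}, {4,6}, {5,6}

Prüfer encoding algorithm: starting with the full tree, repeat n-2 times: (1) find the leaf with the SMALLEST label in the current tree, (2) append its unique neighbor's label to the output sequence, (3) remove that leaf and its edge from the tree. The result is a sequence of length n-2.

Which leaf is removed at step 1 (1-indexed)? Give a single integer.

Step 1: current leaves = {3,5}. Remove leaf 3 (neighbor: 2).

Answer: 3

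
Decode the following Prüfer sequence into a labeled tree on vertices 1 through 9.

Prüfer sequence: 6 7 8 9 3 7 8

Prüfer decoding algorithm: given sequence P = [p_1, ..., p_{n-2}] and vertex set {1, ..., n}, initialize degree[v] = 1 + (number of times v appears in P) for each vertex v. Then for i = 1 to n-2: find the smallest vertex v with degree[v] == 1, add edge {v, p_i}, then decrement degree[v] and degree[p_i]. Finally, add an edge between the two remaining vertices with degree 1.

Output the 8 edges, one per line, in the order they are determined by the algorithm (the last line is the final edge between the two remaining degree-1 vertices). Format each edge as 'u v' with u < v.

Answer: 1 6
2 7
4 8
5 9
3 6
3 7
7 8
8 9

Derivation:
Initial degrees: {1:1, 2:1, 3:2, 4:1, 5:1, 6:2, 7:3, 8:3, 9:2}
Step 1: smallest deg-1 vertex = 1, p_1 = 6. Add edge {1,6}. Now deg[1]=0, deg[6]=1.
Step 2: smallest deg-1 vertex = 2, p_2 = 7. Add edge {2,7}. Now deg[2]=0, deg[7]=2.
Step 3: smallest deg-1 vertex = 4, p_3 = 8. Add edge {4,8}. Now deg[4]=0, deg[8]=2.
Step 4: smallest deg-1 vertex = 5, p_4 = 9. Add edge {5,9}. Now deg[5]=0, deg[9]=1.
Step 5: smallest deg-1 vertex = 6, p_5 = 3. Add edge {3,6}. Now deg[6]=0, deg[3]=1.
Step 6: smallest deg-1 vertex = 3, p_6 = 7. Add edge {3,7}. Now deg[3]=0, deg[7]=1.
Step 7: smallest deg-1 vertex = 7, p_7 = 8. Add edge {7,8}. Now deg[7]=0, deg[8]=1.
Final: two remaining deg-1 vertices are 8, 9. Add edge {8,9}.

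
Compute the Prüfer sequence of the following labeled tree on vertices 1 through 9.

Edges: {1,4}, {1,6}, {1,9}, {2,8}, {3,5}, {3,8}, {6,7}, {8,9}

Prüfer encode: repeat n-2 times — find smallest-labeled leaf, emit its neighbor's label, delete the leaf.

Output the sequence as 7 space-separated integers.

Step 1: leaves = {2,4,5,7}. Remove smallest leaf 2, emit neighbor 8.
Step 2: leaves = {4,5,7}. Remove smallest leaf 4, emit neighbor 1.
Step 3: leaves = {5,7}. Remove smallest leaf 5, emit neighbor 3.
Step 4: leaves = {3,7}. Remove smallest leaf 3, emit neighbor 8.
Step 5: leaves = {7,8}. Remove smallest leaf 7, emit neighbor 6.
Step 6: leaves = {6,8}. Remove smallest leaf 6, emit neighbor 1.
Step 7: leaves = {1,8}. Remove smallest leaf 1, emit neighbor 9.
Done: 2 vertices remain (8, 9). Sequence = [8 1 3 8 6 1 9]

Answer: 8 1 3 8 6 1 9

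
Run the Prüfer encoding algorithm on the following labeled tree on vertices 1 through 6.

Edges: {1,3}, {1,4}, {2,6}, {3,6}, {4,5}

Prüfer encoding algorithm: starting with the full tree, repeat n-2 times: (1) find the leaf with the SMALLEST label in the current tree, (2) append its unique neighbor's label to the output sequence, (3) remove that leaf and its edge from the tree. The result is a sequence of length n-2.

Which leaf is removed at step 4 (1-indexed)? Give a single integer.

Answer: 1

Derivation:
Step 1: current leaves = {2,5}. Remove leaf 2 (neighbor: 6).
Step 2: current leaves = {5,6}. Remove leaf 5 (neighbor: 4).
Step 3: current leaves = {4,6}. Remove leaf 4 (neighbor: 1).
Step 4: current leaves = {1,6}. Remove leaf 1 (neighbor: 3).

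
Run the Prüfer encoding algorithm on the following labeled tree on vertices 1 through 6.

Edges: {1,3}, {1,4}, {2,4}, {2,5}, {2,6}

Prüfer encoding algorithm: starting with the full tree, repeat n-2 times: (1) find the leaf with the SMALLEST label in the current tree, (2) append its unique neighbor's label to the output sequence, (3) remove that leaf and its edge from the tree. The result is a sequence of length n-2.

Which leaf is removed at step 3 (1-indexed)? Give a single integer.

Answer: 4

Derivation:
Step 1: current leaves = {3,5,6}. Remove leaf 3 (neighbor: 1).
Step 2: current leaves = {1,5,6}. Remove leaf 1 (neighbor: 4).
Step 3: current leaves = {4,5,6}. Remove leaf 4 (neighbor: 2).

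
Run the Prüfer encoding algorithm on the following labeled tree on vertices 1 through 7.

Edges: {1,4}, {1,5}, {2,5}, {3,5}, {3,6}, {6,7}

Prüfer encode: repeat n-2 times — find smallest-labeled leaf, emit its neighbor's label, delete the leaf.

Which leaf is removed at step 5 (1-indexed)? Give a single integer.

Step 1: current leaves = {2,4,7}. Remove leaf 2 (neighbor: 5).
Step 2: current leaves = {4,7}. Remove leaf 4 (neighbor: 1).
Step 3: current leaves = {1,7}. Remove leaf 1 (neighbor: 5).
Step 4: current leaves = {5,7}. Remove leaf 5 (neighbor: 3).
Step 5: current leaves = {3,7}. Remove leaf 3 (neighbor: 6).

Answer: 3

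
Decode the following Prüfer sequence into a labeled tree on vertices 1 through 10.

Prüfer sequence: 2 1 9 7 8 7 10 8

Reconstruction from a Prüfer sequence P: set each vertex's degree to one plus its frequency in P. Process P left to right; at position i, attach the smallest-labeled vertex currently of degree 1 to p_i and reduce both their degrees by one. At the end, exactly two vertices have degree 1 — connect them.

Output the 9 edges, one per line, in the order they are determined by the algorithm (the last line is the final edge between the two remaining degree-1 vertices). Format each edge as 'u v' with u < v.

Answer: 2 3
1 2
1 9
4 7
5 8
6 7
7 10
8 9
8 10

Derivation:
Initial degrees: {1:2, 2:2, 3:1, 4:1, 5:1, 6:1, 7:3, 8:3, 9:2, 10:2}
Step 1: smallest deg-1 vertex = 3, p_1 = 2. Add edge {2,3}. Now deg[3]=0, deg[2]=1.
Step 2: smallest deg-1 vertex = 2, p_2 = 1. Add edge {1,2}. Now deg[2]=0, deg[1]=1.
Step 3: smallest deg-1 vertex = 1, p_3 = 9. Add edge {1,9}. Now deg[1]=0, deg[9]=1.
Step 4: smallest deg-1 vertex = 4, p_4 = 7. Add edge {4,7}. Now deg[4]=0, deg[7]=2.
Step 5: smallest deg-1 vertex = 5, p_5 = 8. Add edge {5,8}. Now deg[5]=0, deg[8]=2.
Step 6: smallest deg-1 vertex = 6, p_6 = 7. Add edge {6,7}. Now deg[6]=0, deg[7]=1.
Step 7: smallest deg-1 vertex = 7, p_7 = 10. Add edge {7,10}. Now deg[7]=0, deg[10]=1.
Step 8: smallest deg-1 vertex = 9, p_8 = 8. Add edge {8,9}. Now deg[9]=0, deg[8]=1.
Final: two remaining deg-1 vertices are 8, 10. Add edge {8,10}.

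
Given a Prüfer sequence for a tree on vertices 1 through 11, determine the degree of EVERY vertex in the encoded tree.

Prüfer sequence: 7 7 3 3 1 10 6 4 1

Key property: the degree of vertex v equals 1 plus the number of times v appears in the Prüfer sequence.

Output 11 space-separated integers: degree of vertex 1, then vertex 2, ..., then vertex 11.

Answer: 3 1 3 2 1 2 3 1 1 2 1

Derivation:
p_1 = 7: count[7] becomes 1
p_2 = 7: count[7] becomes 2
p_3 = 3: count[3] becomes 1
p_4 = 3: count[3] becomes 2
p_5 = 1: count[1] becomes 1
p_6 = 10: count[10] becomes 1
p_7 = 6: count[6] becomes 1
p_8 = 4: count[4] becomes 1
p_9 = 1: count[1] becomes 2
Degrees (1 + count): deg[1]=1+2=3, deg[2]=1+0=1, deg[3]=1+2=3, deg[4]=1+1=2, deg[5]=1+0=1, deg[6]=1+1=2, deg[7]=1+2=3, deg[8]=1+0=1, deg[9]=1+0=1, deg[10]=1+1=2, deg[11]=1+0=1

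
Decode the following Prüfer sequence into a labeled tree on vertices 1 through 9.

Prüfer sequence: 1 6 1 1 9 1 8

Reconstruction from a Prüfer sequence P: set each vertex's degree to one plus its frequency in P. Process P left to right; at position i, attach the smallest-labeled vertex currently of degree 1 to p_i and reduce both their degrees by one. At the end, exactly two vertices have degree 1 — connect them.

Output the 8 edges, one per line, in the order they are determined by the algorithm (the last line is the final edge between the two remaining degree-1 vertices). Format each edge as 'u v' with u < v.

Answer: 1 2
3 6
1 4
1 5
6 9
1 7
1 8
8 9

Derivation:
Initial degrees: {1:5, 2:1, 3:1, 4:1, 5:1, 6:2, 7:1, 8:2, 9:2}
Step 1: smallest deg-1 vertex = 2, p_1 = 1. Add edge {1,2}. Now deg[2]=0, deg[1]=4.
Step 2: smallest deg-1 vertex = 3, p_2 = 6. Add edge {3,6}. Now deg[3]=0, deg[6]=1.
Step 3: smallest deg-1 vertex = 4, p_3 = 1. Add edge {1,4}. Now deg[4]=0, deg[1]=3.
Step 4: smallest deg-1 vertex = 5, p_4 = 1. Add edge {1,5}. Now deg[5]=0, deg[1]=2.
Step 5: smallest deg-1 vertex = 6, p_5 = 9. Add edge {6,9}. Now deg[6]=0, deg[9]=1.
Step 6: smallest deg-1 vertex = 7, p_6 = 1. Add edge {1,7}. Now deg[7]=0, deg[1]=1.
Step 7: smallest deg-1 vertex = 1, p_7 = 8. Add edge {1,8}. Now deg[1]=0, deg[8]=1.
Final: two remaining deg-1 vertices are 8, 9. Add edge {8,9}.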